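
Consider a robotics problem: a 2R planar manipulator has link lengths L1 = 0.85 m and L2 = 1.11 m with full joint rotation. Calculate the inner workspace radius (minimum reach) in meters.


r_min = |L1 - L2| = |0.85 - 1.11| = 0.2600

0.2600 m


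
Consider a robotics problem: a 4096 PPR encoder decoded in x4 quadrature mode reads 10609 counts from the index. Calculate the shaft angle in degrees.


angle = counts * 360 / (PPR*4) = 10609 * 360 / 16384 = 233.1079

233.1079 degrees


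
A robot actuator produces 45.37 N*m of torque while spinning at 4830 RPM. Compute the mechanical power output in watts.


omega = 4830 * 2*pi/60 = 505.796417 rad/s
P = tau * omega = 45.37 * 505.796417 = 22947.9834

22947.9834 W


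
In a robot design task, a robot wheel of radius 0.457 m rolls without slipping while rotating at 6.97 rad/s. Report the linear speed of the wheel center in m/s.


v = omega * r = 6.97 * 0.457 = 3.1853

3.1853 m/s


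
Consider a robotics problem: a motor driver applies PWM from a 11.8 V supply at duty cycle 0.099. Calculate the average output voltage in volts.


V_avg = V_supply * D = 11.8*0.099 = 1.1682

1.1682 V


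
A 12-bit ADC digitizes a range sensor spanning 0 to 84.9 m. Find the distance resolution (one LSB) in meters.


res = range / 2^n = 84.9/2^12 = 84.9/4096 = 0.0207

0.0207 m


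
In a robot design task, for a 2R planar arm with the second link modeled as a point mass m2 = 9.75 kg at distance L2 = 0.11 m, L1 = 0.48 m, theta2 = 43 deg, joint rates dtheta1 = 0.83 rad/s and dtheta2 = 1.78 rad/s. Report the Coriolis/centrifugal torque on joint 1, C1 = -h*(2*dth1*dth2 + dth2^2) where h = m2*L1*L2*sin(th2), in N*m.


h = m2*L1*L2*sin(th2) = 9.75*0.48*0.11*sin(43 deg) = 0.351093
C1 = -h*(2*0.83*1.78 + 1.78^2) = -0.351093*6.1232 = -2.1498

-2.1498 N*m


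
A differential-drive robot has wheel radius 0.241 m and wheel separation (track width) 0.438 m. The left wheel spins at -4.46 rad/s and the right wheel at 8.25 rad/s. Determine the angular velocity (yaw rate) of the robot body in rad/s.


omega = r*(wR - wL)/L = 0.241*(8.25 - (-4.46))/0.438 = 6.9934

6.9934 rad/s


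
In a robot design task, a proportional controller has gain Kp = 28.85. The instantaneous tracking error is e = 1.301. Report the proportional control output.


u_P = Kp * e = 28.85 * 1.301 = 37.5339

37.5339


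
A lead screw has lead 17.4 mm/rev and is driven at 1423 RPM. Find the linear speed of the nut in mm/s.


v = lead * (RPM/60) = 17.4*1423/60 = 412.6700

412.6700 mm/s


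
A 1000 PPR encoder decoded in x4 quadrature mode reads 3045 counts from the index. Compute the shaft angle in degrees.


angle = counts * 360 / (PPR*4) = 3045 * 360 / 4000 = 274.0500

274.0500 degrees


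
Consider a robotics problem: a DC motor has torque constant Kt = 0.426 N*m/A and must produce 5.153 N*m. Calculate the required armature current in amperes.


I = tau / Kt = 5.153/0.426 = 12.0962

12.0962 A


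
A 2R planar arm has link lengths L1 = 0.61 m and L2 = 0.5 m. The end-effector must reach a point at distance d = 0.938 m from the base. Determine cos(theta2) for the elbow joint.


cos(th2) = (d^2 - L1^2 - L2^2)/(2*L1*L2) = (0.938^2 - 0.61^2 - 0.5^2)/(2*0.61*0.5) = 0.4225

0.4225


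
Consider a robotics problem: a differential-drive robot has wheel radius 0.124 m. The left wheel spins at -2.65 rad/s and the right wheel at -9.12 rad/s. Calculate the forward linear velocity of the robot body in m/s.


v = r*(wR + wL)/2 = 0.124*(-9.12 + -2.65)/2 = -0.7297

-0.7297 m/s


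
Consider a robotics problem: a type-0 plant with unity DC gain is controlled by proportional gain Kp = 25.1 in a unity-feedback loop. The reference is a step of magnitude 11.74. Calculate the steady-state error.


e_ss = R/(1 + Kp) = 11.74/(1 + 25.1) = 11.74/26.1000 = 0.4498

0.4498


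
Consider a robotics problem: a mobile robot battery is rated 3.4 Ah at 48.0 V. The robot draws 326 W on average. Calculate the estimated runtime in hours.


E = 3.4*48.0 = 163.2000 Wh
t = E/P = 163.2000/326 = 0.5006

0.5006 hours


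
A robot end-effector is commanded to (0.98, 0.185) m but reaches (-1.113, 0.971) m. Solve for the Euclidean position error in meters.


dx = -1.113 - (0.98) = -2.0930, dy = 0.971 - (0.185) = 0.7860
err = sqrt(4.380649 + 0.617796) = 2.2357

2.2357 m


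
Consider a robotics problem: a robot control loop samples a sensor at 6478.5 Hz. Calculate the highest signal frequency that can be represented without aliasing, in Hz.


f_max = f_s/2 = 6478.5/2 = 3239.2500

3239.2500 Hz


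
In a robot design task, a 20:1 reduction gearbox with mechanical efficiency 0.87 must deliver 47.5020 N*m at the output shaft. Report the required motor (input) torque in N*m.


tau_in = tau_out / (N * eta) = 47.5020 / (20 * 0.87) = 2.7300

2.7300 N*m


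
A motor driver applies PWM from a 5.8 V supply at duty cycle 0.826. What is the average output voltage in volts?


V_avg = V_supply * D = 5.8*0.826 = 4.7908

4.7908 V


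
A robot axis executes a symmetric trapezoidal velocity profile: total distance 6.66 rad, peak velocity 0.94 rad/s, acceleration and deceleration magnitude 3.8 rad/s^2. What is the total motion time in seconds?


t_acc = v/a = 0.94/3.8 = 0.247368 s
d_acc = v^2/(2a) = 0.116263 rad (each ramp)
d_cruise = 6.66 - 2*0.116263 = 6.427474 rad
t_cruise = 6.427474/0.94 = 6.837738 s
t_total = 2*0.247368 + 6.837738 = 7.3325

7.3325 s


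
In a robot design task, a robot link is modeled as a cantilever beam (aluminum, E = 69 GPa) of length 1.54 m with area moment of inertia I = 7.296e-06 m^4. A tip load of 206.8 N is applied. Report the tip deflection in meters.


delta = F*L^3/(3*E*I) = 206.8*1.54^3/(3*6.900e+10*7.296e-06)
      = 755.2881952/1510272 = 5.0010e-04

5.0010e-04 m


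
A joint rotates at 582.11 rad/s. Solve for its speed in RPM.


RPM = 582.11 * 60/(2*pi) = 5558.7410

5558.7410 RPM


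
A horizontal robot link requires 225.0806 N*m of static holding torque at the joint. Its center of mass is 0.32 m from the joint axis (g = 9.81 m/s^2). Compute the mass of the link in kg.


m = tau / (g*L) = 225.0806 / (9.81 * 0.32) = 71.7000

71.7000 kg


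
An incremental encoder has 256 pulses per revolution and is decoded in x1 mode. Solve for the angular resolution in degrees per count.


resolution = 360 / (PPR * 1) = 360 / 256 = 1.4062

1.4062 degrees


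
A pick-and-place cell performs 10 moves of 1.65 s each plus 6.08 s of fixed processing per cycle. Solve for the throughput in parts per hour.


T_cycle = 10*1.65 + 6.08 = 22.5800 s
rate = 3600/T = 159.4331

159.4331 parts/hour


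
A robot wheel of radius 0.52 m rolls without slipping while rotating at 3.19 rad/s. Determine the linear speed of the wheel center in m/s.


v = omega * r = 3.19 * 0.52 = 1.6588

1.6588 m/s


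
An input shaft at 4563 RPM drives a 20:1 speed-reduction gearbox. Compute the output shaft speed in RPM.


omega_out = omega_in / N = 4563 / 20 = 228.1500

228.1500 RPM


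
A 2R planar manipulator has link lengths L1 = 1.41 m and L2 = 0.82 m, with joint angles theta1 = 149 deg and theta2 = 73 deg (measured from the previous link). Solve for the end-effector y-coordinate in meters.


y = L1*sin(th1) + L2*sin(th1+th2) = 1.41*sin(149 deg) + 0.82*sin(222 deg) = 0.1775

0.1775 m


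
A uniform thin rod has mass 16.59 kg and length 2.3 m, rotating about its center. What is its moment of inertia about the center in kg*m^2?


I = (1/12)*m*L^2 = (1/12)*16.59*2.3^2 = 7.3134

7.3134 kg*m^2


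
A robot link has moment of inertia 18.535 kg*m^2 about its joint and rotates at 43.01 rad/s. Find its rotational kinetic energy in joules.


KE = (1/2)*I*omega^2 = 0.5*18.535*43.01^2 = 17143.5785

17143.5785 J


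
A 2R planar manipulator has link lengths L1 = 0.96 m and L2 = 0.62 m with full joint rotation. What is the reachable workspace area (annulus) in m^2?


r_max = L1 + L2 = 1.5800, r_min = |L1 - L2| = 0.3400
A = pi*(r_max^2 - r_min^2) = pi*(2.4964 - 0.1156) = 7.4795

7.4795 m^2


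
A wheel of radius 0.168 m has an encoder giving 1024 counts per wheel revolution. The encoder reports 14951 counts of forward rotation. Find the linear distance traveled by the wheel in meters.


revs = 14951/1024 = 14.600586
d = revs * 2*pi*r = 14.600586 * 2*pi*0.168 = 15.4120

15.4120 m


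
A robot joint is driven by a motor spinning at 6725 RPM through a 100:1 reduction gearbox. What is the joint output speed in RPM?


omega_joint = omega_motor / N = 6725 / 100 = 67.2500

67.2500 RPM


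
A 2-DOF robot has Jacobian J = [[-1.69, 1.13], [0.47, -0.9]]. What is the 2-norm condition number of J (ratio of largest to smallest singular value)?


JJ^T eigenvalues: trace(JJ^T) = 5.1639, det(JJ^T) = det(J)^2 = 0.97990201
s_max^2 = (5.1639 + sqrt(22.74625517))/2 = 4.96660171
s_min^2 = (5.1639 - sqrt(22.74625517))/2 = 0.19729829
kappa = s_max/s_min = sqrt(4.96660171/0.19729829) = 5.0173

5.0173


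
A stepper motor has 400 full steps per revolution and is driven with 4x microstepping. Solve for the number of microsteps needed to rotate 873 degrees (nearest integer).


step_size = 360/(400*4) = 360/1600 = 0.225000 deg
n = 873/(360/1600) = 873*1600/360 = 3880

3880 steps


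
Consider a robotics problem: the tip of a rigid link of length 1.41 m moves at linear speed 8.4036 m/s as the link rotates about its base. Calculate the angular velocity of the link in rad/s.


omega = v / L = 8.4036 / 1.41 = 5.9600

5.9600 rad/s


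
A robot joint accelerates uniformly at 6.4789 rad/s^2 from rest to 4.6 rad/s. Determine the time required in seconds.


t = delta_omega / alpha = 4.6 / 6.4789 = 0.7100

0.7100 s


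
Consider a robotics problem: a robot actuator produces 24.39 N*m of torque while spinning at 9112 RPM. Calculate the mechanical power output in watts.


omega = 9112 * 2*pi/60 = 954.206409 rad/s
P = tau * omega = 24.39 * 954.206409 = 23273.0943

23273.0943 W


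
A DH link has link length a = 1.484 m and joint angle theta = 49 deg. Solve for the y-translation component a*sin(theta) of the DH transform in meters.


a*sin(theta) = 1.484*sin(49 deg) = 1.1200

1.1200 m


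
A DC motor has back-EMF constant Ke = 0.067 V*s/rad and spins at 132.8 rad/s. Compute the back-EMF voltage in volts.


V_emf = Ke * omega = 0.067*132.8 = 8.8976

8.8976 V


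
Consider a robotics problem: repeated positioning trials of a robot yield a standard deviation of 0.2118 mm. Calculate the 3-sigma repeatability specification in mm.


repeatability = 3*sigma = 3*0.2118 = 0.6354

0.6354 mm


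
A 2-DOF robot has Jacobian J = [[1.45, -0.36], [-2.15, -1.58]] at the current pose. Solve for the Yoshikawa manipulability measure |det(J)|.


det(J) = 1.45*-1.58 - (-0.36)*(-2.15) = -3.0650
|det(J)| = 3.0650

3.0650


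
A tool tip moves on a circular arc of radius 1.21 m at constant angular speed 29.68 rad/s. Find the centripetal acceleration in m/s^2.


a_c = omega^2 * r = 29.68^2 * 1.21 = 1065.8919

1065.8919 m/s^2


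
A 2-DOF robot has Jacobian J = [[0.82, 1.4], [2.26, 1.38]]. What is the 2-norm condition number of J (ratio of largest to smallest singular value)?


JJ^T eigenvalues: trace(JJ^T) = 9.6444, det(JJ^T) = det(J)^2 = 4.13064976
s_max^2 = (9.6444 + sqrt(76.49185232))/2 = 9.19518103
s_min^2 = (9.6444 - sqrt(76.49185232))/2 = 0.44921897
kappa = s_max/s_min = sqrt(9.19518103/0.44921897) = 4.5243

4.5243


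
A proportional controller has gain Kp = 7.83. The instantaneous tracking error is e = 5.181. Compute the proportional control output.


u_P = Kp * e = 7.83 * 5.181 = 40.5672

40.5672


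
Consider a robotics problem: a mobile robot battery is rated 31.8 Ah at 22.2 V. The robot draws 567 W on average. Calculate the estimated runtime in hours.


E = 31.8*22.2 = 705.9600 Wh
t = E/P = 705.9600/567 = 1.2451

1.2451 hours


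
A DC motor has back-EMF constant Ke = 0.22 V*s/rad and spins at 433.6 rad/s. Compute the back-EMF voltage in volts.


V_emf = Ke * omega = 0.22*433.6 = 95.3920

95.3920 V


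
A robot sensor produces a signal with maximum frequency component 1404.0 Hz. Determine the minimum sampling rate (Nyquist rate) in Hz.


f_s,min = 2*f_max = 2*1404.0 = 2808.0000

2808.0000 Hz


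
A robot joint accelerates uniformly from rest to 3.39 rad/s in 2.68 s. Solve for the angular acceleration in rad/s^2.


alpha = delta_omega / t = 3.39 / 2.68 = 1.2649

1.2649 rad/s^2


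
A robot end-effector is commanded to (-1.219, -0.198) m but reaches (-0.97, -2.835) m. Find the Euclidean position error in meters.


dx = -0.97 - (-1.219) = 0.2490, dy = -2.835 - (-0.198) = -2.6370
err = sqrt(0.062001 + 6.953769) = 2.6487

2.6487 m


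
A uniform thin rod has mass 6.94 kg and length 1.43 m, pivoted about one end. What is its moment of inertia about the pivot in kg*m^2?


I = (1/3)*m*L^2 = (1/3)*6.94*1.43^2 = 4.7305

4.7305 kg*m^2


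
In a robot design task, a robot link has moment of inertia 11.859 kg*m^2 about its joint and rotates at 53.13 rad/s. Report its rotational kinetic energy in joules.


KE = (1/2)*I*omega^2 = 0.5*11.859*53.13^2 = 16737.7742

16737.7742 J


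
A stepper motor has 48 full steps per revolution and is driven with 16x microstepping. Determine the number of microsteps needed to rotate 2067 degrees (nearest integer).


step_size = 360/(48*16) = 360/768 = 0.468750 deg
n = 2067/(360/768) = 2067*768/360 = 4409.6000 -> 4410

4410 steps


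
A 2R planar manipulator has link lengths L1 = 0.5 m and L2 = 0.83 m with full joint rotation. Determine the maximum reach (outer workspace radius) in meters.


r_max = L1 + L2 = 0.5 + 0.83 = 1.3300

1.3300 m


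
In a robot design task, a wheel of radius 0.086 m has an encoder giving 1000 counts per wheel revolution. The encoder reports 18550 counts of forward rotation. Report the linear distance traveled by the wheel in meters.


revs = 18550/1000 = 18.550000
d = revs * 2*pi*r = 18.550000 * 2*pi*0.086 = 10.0236

10.0236 m


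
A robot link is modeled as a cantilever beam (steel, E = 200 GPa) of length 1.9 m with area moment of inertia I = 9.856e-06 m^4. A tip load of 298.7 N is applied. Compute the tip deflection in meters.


delta = F*L^3/(3*E*I) = 298.7*1.9^3/(3*2.000e+11*9.856e-06)
      = 2048.7833/5913600 = 3.4645e-04

3.4645e-04 m


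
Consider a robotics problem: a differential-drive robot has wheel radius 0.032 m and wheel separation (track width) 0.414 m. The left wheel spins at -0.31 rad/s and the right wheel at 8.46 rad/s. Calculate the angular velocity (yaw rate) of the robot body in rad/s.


omega = r*(wR - wL)/L = 0.032*(8.46 - (-0.31))/0.414 = 0.6779

0.6779 rad/s


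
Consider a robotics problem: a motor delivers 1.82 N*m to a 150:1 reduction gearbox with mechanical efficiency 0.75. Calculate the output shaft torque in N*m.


tau_out = tau_in * N * eta = 1.82 * 150 * 0.75 = 204.7500

204.7500 N*m


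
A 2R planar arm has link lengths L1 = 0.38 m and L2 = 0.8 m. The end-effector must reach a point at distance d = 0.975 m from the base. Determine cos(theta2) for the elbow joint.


cos(th2) = (d^2 - L1^2 - L2^2)/(2*L1*L2) = (0.975^2 - 0.38^2 - 0.8^2)/(2*0.38*0.8) = 0.2734

0.2734


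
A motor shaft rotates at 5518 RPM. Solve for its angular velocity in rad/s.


omega = 5518 * 2*pi/60 = 577.8436

577.8436 rad/s


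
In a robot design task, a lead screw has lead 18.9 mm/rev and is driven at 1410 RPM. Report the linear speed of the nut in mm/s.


v = lead * (RPM/60) = 18.9*1410/60 = 444.1500

444.1500 mm/s


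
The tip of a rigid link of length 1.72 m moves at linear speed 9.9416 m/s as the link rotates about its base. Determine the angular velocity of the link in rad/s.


omega = v / L = 9.9416 / 1.72 = 5.7800

5.7800 rad/s


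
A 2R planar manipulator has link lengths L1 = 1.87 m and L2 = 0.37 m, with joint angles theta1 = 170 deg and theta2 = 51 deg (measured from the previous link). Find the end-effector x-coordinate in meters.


x = L1*cos(th1) + L2*cos(th1+th2) = 1.87*cos(170 deg) + 0.37*cos(221 deg) = -2.1208

-2.1208 m


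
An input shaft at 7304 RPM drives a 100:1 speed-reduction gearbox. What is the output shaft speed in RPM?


omega_out = omega_in / N = 7304 / 100 = 73.0400

73.0400 RPM


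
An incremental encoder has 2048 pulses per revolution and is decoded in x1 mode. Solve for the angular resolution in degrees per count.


resolution = 360 / (PPR * 1) = 360 / 2048 = 0.1758

0.1758 degrees


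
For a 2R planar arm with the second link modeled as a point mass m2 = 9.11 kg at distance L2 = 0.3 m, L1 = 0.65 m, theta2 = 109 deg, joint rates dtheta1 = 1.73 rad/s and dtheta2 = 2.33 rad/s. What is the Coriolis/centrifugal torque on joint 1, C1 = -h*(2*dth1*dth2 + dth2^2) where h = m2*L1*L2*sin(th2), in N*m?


h = m2*L1*L2*sin(th2) = 9.11*0.65*0.3*sin(109 deg) = 1.679666
C1 = -h*(2*1.73*2.33 + 2.33^2) = -1.679666*13.4907 = -22.6599

-22.6599 N*m


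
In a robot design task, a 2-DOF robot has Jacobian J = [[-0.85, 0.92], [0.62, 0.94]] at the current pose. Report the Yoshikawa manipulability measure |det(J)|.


det(J) = -0.85*0.94 - (0.92)*(0.62) = -1.3694
|det(J)| = 1.3694

1.3694


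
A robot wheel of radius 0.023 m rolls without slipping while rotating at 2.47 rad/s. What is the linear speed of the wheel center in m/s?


v = omega * r = 2.47 * 0.023 = 0.0568

0.0568 m/s


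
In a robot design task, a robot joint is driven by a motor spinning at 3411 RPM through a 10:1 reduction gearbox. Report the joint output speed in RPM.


omega_joint = omega_motor / N = 3411 / 10 = 341.1000

341.1000 RPM


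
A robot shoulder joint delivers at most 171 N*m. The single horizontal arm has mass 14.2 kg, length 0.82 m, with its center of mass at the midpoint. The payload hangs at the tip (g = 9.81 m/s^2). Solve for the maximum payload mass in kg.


tau_arm = m_arm*g*(L/2) = 14.2*9.81*0.82/2 = 57.1138 N*m
tau_payload = tau_max - tau_arm = 171 - 57.1138 = 113.8862
m_payload = tau_payload / (g*L) = 113.8862 / (9.81*0.82) = 14.1576

14.1576 kg


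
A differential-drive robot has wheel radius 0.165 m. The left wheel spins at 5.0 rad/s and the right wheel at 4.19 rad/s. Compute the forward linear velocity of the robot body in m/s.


v = r*(wR + wL)/2 = 0.165*(4.19 + 5.0)/2 = 0.7582

0.7582 m/s


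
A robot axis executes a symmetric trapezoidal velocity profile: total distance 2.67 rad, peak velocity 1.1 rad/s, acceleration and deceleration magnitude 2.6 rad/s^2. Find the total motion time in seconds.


t_acc = v/a = 1.1/2.6 = 0.423077 s
d_acc = v^2/(2a) = 0.232692 rad (each ramp)
d_cruise = 2.67 - 2*0.232692 = 2.204616 rad
t_cruise = 2.204616/1.1 = 2.004196 s
t_total = 2*0.423077 + 2.004196 = 2.8503

2.8503 s


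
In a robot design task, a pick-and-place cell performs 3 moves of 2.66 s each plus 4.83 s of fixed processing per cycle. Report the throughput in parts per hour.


T_cycle = 3*2.66 + 4.83 = 12.8100 s
rate = 3600/T = 281.0304

281.0304 parts/hour


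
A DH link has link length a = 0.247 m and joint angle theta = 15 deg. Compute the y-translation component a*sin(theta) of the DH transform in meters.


a*sin(theta) = 0.247*sin(15 deg) = 0.0639

0.0639 m


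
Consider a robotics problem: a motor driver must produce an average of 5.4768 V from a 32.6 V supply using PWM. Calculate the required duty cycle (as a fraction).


D = V_avg/V_supply = 5.4768/32.6 = 0.1680

0.1680


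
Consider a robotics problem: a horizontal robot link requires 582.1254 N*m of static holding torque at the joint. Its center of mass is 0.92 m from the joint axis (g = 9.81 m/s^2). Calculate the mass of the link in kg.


m = tau / (g*L) = 582.1254 / (9.81 * 0.92) = 64.5000

64.5000 kg


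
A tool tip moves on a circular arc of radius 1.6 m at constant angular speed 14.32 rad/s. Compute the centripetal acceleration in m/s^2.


a_c = omega^2 * r = 14.32^2 * 1.6 = 328.0998

328.0998 m/s^2


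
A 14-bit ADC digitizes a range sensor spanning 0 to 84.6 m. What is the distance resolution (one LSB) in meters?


res = range / 2^n = 84.6/2^14 = 84.6/16384 = 0.0052

0.0052 m


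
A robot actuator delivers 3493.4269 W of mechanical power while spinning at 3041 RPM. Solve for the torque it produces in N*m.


omega = 3041 * 2*pi/60 = 318.452775 rad/s
tau = P / omega = 3493.4269 / 318.452775 = 10.9700

10.9700 N*m


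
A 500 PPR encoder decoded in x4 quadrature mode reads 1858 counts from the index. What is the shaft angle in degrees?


angle = counts * 360 / (PPR*4) = 1858 * 360 / 2000 = 334.4400

334.4400 degrees


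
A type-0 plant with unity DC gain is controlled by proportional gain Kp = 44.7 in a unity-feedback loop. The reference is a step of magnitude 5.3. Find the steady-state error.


e_ss = R/(1 + Kp) = 5.3/(1 + 44.7) = 5.3/45.7000 = 0.1160

0.1160


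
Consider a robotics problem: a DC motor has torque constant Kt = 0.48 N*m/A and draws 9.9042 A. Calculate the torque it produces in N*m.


tau = Kt * I = 0.48*9.9042 = 4.7540

4.7540 N*m


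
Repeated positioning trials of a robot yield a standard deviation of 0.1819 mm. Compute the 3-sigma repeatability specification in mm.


repeatability = 3*sigma = 3*0.1819 = 0.5457

0.5457 mm


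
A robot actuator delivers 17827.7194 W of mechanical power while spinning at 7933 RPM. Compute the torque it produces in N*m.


omega = 7933 * 2*pi/60 = 830.741817 rad/s
tau = P / omega = 17827.7194 / 830.741817 = 21.4600

21.4600 N*m


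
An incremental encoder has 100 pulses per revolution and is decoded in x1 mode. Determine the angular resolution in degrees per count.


resolution = 360 / (PPR * 1) = 360 / 100 = 3.6000

3.6000 degrees


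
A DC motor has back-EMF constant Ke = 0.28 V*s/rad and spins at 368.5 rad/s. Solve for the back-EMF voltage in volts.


V_emf = Ke * omega = 0.28*368.5 = 103.1800

103.1800 V


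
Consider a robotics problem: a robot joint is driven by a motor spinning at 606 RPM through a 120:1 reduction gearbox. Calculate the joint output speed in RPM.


omega_joint = omega_motor / N = 606 / 120 = 5.0500

5.0500 RPM


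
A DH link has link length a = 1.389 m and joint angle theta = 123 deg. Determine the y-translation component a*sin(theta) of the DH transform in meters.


a*sin(theta) = 1.389*sin(123 deg) = 1.1649

1.1649 m


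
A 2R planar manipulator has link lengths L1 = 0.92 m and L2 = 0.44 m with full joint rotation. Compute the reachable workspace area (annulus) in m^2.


r_max = L1 + L2 = 1.3600, r_min = |L1 - L2| = 0.4800
A = pi*(r_max^2 - r_min^2) = pi*(1.8496 - 0.2304) = 5.0869

5.0869 m^2


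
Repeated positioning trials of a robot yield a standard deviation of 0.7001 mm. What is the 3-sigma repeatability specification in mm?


repeatability = 3*sigma = 3*0.7001 = 2.1003

2.1003 mm


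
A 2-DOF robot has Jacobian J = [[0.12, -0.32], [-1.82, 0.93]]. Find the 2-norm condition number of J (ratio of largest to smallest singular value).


JJ^T eigenvalues: trace(JJ^T) = 4.2941, det(JJ^T) = det(J)^2 = 0.22165264
s_max^2 = (4.2941 + sqrt(17.55268425))/2 = 4.24184619
s_min^2 = (4.2941 - sqrt(17.55268425))/2 = 0.05225381
kappa = s_max/s_min = sqrt(4.24184619/0.05225381) = 9.0099

9.0099


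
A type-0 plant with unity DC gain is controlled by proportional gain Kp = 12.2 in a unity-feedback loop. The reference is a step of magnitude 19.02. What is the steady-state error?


e_ss = R/(1 + Kp) = 19.02/(1 + 12.2) = 19.02/13.2000 = 1.4409

1.4409


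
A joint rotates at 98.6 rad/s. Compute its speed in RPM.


RPM = 98.6 * 60/(2*pi) = 941.5606

941.5606 RPM


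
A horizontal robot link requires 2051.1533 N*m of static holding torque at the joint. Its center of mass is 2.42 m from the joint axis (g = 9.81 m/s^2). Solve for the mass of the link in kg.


m = tau / (g*L) = 2051.1533 / (9.81 * 2.42) = 86.4000

86.4000 kg


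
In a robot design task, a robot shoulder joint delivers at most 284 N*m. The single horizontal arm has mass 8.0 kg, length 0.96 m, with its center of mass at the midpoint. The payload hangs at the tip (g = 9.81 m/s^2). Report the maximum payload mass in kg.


tau_arm = m_arm*g*(L/2) = 8.0*9.81*0.96/2 = 37.6704 N*m
tau_payload = tau_max - tau_arm = 284 - 37.6704 = 246.3296
m_payload = tau_payload / (g*L) = 246.3296 / (9.81*0.96) = 26.1563

26.1563 kg


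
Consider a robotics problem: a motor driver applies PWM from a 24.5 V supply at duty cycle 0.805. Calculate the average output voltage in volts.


V_avg = V_supply * D = 24.5*0.805 = 19.7225

19.7225 V


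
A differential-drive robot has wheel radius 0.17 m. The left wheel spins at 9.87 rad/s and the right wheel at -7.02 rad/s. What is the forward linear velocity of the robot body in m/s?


v = r*(wR + wL)/2 = 0.17*(-7.02 + 9.87)/2 = 0.2422

0.2422 m/s


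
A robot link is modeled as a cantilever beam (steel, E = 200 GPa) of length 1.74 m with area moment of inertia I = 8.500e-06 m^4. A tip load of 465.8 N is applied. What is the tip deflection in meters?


delta = F*L^3/(3*E*I) = 465.8*1.74^3/(3*2.000e+11*8.500e-06)
      = 2453.8455792/5100000 = 4.8115e-04

4.8115e-04 m


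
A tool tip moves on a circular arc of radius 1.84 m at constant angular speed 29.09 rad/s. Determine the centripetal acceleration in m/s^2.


a_c = omega^2 * r = 29.09^2 * 1.84 = 1557.0597

1557.0597 m/s^2


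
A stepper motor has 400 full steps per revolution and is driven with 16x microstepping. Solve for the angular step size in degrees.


step = 360/(400*16) = 360/6400 = 0.0563

0.0563 degrees


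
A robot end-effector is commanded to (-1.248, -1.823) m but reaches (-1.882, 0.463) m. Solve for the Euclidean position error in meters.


dx = -1.882 - (-1.248) = -0.6340, dy = 0.463 - (-1.823) = 2.2860
err = sqrt(0.401956 + 5.225796) = 2.3723

2.3723 m


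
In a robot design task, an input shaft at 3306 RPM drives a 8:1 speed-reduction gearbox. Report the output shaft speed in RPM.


omega_out = omega_in / N = 3306 / 8 = 413.2500

413.2500 RPM


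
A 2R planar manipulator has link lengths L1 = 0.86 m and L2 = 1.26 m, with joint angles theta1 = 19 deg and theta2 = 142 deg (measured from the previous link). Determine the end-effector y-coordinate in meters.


y = L1*sin(th1) + L2*sin(th1+th2) = 0.86*sin(19 deg) + 1.26*sin(161 deg) = 0.6902

0.6902 m


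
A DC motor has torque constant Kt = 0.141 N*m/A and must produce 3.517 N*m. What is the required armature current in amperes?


I = tau / Kt = 3.517/0.141 = 24.9433

24.9433 A


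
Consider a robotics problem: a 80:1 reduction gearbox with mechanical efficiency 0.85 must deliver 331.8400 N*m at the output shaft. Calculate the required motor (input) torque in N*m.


tau_in = tau_out / (N * eta) = 331.8400 / (80 * 0.85) = 4.8800

4.8800 N*m


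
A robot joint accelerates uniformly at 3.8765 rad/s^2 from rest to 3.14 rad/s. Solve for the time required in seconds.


t = delta_omega / alpha = 3.14 / 3.8765 = 0.8100

0.8100 s


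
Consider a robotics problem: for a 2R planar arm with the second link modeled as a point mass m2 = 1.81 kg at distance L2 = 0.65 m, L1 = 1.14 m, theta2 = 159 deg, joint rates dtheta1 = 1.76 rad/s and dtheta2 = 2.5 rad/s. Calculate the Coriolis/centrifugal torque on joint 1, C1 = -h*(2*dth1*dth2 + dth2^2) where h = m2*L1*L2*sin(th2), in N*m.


h = m2*L1*L2*sin(th2) = 1.81*1.14*0.65*sin(159 deg) = 0.480647
C1 = -h*(2*1.76*2.5 + 2.5^2) = -0.480647*15.0500 = -7.2337

-7.2337 N*m


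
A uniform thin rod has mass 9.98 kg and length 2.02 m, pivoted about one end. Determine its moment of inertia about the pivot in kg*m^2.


I = (1/3)*m*L^2 = (1/3)*9.98*2.02^2 = 13.5741

13.5741 kg*m^2


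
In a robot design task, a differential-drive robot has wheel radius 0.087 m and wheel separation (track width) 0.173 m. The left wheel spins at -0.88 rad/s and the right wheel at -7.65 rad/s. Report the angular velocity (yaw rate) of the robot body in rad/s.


omega = r*(wR - wL)/L = 0.087*(-7.65 - (-0.88))/0.173 = -3.4046

-3.4046 rad/s


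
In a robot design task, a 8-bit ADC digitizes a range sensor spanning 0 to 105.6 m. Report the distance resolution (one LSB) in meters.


res = range / 2^n = 105.6/2^8 = 105.6/256 = 0.4125

0.4125 m


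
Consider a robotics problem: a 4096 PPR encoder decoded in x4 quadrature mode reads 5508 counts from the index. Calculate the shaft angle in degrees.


angle = counts * 360 / (PPR*4) = 5508 * 360 / 16384 = 121.0254

121.0254 degrees


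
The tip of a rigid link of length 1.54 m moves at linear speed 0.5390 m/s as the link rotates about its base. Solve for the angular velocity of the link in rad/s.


omega = v / L = 0.5390 / 1.54 = 0.3500

0.3500 rad/s


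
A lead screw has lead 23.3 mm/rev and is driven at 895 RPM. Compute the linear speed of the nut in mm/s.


v = lead * (RPM/60) = 23.3*895/60 = 347.5583

347.5583 mm/s


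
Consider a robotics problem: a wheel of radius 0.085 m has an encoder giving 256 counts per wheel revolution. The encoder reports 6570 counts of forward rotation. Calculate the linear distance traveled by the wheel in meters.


revs = 6570/256 = 25.664062
d = revs * 2*pi*r = 25.664062 * 2*pi*0.085 = 13.7064

13.7064 m


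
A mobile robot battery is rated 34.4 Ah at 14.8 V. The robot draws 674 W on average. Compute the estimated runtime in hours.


E = 34.4*14.8 = 509.1200 Wh
t = E/P = 509.1200/674 = 0.7554

0.7554 hours


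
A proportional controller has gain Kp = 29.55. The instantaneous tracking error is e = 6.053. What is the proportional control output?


u_P = Kp * e = 29.55 * 6.053 = 178.8662

178.8662


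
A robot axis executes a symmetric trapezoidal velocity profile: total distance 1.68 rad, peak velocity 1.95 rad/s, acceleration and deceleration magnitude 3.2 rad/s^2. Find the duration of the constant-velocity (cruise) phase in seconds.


t_acc = v/a = 0.609375 s, d_acc = v^2/(2a) = 0.594141 rad each
d_cruise = 1.68 - 2*0.594141 = 0.491718 rad
t_cruise = d_cruise/v = 0.491718/1.95 = 0.2522

0.2522 s


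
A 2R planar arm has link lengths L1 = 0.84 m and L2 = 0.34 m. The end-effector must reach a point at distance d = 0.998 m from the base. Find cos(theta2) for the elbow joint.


cos(th2) = (d^2 - L1^2 - L2^2)/(2*L1*L2) = (0.998^2 - 0.84^2 - 0.34^2)/(2*0.84*0.34) = 0.3060

0.3060


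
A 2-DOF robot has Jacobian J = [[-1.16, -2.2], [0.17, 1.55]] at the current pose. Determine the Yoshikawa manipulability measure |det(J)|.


det(J) = -1.16*1.55 - (-2.2)*(0.17) = -1.4240
|det(J)| = 1.4240

1.4240


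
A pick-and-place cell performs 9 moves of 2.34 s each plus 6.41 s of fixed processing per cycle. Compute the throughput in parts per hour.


T_cycle = 9*2.34 + 6.41 = 27.4700 s
rate = 3600/T = 131.0521

131.0521 parts/hour


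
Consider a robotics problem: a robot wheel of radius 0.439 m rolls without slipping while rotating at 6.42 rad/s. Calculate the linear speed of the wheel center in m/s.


v = omega * r = 6.42 * 0.439 = 2.8184

2.8184 m/s


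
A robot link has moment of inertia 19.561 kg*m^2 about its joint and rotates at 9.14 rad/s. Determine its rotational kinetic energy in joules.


KE = (1/2)*I*omega^2 = 0.5*19.561*9.14^2 = 817.0591

817.0591 J


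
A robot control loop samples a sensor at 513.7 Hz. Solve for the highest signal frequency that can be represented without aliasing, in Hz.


f_max = f_s/2 = 513.7/2 = 256.8500

256.8500 Hz


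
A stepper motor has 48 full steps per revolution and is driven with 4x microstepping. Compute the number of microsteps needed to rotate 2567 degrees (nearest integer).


step_size = 360/(48*4) = 360/192 = 1.875000 deg
n = 2567/(360/192) = 2567*192/360 = 1369.0667 -> 1369

1369 steps


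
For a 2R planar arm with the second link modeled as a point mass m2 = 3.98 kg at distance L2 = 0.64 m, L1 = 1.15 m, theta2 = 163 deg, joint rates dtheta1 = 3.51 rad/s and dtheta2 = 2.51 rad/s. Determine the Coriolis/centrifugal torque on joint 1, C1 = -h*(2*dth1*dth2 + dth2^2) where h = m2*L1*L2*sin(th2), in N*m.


h = m2*L1*L2*sin(th2) = 3.98*1.15*0.64*sin(163 deg) = 0.856439
C1 = -h*(2*3.51*2.51 + 2.51^2) = -0.856439*23.9203 = -20.4863

-20.4863 N*m


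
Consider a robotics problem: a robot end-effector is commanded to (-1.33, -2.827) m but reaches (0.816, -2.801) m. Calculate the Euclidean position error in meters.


dx = 0.816 - (-1.33) = 2.1460, dy = -2.801 - (-2.827) = 0.0260
err = sqrt(4.605316 + 0.000676) = 2.1462

2.1462 m


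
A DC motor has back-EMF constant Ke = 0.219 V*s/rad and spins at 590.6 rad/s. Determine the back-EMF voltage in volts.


V_emf = Ke * omega = 0.219*590.6 = 129.3414

129.3414 V


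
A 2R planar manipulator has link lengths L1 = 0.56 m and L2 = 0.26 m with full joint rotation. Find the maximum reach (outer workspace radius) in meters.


r_max = L1 + L2 = 0.56 + 0.26 = 0.8200

0.8200 m


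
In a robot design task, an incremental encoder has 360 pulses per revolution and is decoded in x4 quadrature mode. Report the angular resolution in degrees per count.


resolution = 360 / (PPR * 4) = 360 / 1440 = 0.2500

0.2500 degrees


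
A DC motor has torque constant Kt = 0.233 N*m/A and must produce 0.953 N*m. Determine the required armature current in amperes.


I = tau / Kt = 0.953/0.233 = 4.0901

4.0901 A


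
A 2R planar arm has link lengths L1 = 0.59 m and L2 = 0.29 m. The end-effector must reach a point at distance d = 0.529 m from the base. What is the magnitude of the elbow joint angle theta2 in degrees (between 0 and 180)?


cos(th2) = (d^2 - L1^2 - L2^2)/(2*L1*L2) = (0.529^2 - 0.59^2 - 0.29^2)/(2*0.59*0.29) = -0.44523378
th2 = acos(-0.44523378) = 116.4383 deg

116.4383 degrees


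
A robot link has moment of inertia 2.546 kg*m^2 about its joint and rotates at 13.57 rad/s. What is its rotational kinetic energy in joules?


KE = (1/2)*I*omega^2 = 0.5*2.546*13.57^2 = 234.4165

234.4165 J


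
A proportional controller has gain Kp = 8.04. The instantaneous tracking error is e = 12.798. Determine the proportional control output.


u_P = Kp * e = 8.04 * 12.798 = 102.8959

102.8959


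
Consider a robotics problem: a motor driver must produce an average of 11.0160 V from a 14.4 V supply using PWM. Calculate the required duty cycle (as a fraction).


D = V_avg/V_supply = 11.0160/14.4 = 0.7650

0.7650


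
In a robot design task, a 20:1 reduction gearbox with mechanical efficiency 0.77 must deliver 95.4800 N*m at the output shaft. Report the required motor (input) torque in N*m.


tau_in = tau_out / (N * eta) = 95.4800 / (20 * 0.77) = 6.2000

6.2000 N*m


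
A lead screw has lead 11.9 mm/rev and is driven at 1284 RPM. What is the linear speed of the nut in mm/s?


v = lead * (RPM/60) = 11.9*1284/60 = 254.6600

254.6600 mm/s


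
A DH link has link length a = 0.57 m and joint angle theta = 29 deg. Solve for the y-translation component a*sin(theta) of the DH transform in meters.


a*sin(theta) = 0.57*sin(29 deg) = 0.2763

0.2763 m


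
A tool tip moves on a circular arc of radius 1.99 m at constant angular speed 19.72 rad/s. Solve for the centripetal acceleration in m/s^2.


a_c = omega^2 * r = 19.72^2 * 1.99 = 773.8680

773.8680 m/s^2


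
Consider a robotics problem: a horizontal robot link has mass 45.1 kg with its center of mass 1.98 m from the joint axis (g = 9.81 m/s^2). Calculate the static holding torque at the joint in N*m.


tau = m*g*L = 45.1 * 9.81 * 1.98 = 876.0134

876.0134 N*m


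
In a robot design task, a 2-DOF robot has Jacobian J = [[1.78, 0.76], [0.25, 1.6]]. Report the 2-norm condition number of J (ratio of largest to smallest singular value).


JJ^T eigenvalues: trace(JJ^T) = 6.3685, det(JJ^T) = det(J)^2 = 7.06496400
s_max^2 = (6.3685 + sqrt(12.29793625))/2 = 4.93767067
s_min^2 = (6.3685 - sqrt(12.29793625))/2 = 1.43082933
kappa = s_max/s_min = sqrt(4.93767067/1.43082933) = 1.8577

1.8577


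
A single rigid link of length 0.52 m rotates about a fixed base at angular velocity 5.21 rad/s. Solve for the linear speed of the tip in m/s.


v = L*omega = 0.52 * 5.21 = 2.7092

2.7092 m/s


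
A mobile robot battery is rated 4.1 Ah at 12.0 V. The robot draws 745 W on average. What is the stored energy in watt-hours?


E = capacity * V = 4.1*12.0 = 49.2000

49.2000 Wh


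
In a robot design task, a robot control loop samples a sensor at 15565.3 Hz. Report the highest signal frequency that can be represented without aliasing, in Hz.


f_max = f_s/2 = 15565.3/2 = 7782.6500

7782.6500 Hz


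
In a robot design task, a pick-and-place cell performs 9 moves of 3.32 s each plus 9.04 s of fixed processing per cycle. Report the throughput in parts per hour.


T_cycle = 9*3.32 + 9.04 = 38.9200 s
rate = 3600/T = 92.4974

92.4974 parts/hour


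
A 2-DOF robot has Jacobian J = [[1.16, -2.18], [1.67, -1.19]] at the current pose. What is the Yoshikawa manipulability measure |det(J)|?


det(J) = 1.16*-1.19 - (-2.18)*(1.67) = 2.2602
|det(J)| = 2.2602

2.2602


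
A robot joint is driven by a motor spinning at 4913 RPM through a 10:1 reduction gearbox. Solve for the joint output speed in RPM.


omega_joint = omega_motor / N = 4913 / 10 = 491.3000

491.3000 RPM


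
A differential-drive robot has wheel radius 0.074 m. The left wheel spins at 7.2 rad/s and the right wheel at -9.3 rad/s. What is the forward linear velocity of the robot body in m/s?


v = r*(wR + wL)/2 = 0.074*(-9.3 + 7.2)/2 = -0.0777

-0.0777 m/s


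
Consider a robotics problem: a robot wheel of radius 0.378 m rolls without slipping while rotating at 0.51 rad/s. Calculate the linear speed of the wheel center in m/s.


v = omega * r = 0.51 * 0.378 = 0.1928

0.1928 m/s


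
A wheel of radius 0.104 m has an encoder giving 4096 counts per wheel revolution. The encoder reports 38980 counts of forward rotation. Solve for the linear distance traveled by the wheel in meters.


revs = 38980/4096 = 9.516602
d = revs * 2*pi*r = 9.516602 * 2*pi*0.104 = 6.2186

6.2186 m


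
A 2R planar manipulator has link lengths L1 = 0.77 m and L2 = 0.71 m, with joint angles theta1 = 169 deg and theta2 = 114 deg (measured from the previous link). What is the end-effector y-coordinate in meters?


y = L1*sin(th1) + L2*sin(th1+th2) = 0.77*sin(169 deg) + 0.71*sin(283 deg) = -0.5449

-0.5449 m


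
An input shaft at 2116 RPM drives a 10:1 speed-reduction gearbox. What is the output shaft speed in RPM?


omega_out = omega_in / N = 2116 / 10 = 211.6000

211.6000 RPM


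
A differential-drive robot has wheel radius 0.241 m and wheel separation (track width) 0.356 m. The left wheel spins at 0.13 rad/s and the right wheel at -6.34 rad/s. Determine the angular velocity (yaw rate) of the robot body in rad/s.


omega = r*(wR - wL)/L = 0.241*(-6.34 - (0.13))/0.356 = -4.3800

-4.3800 rad/s


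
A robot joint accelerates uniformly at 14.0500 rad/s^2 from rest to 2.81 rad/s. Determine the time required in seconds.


t = delta_omega / alpha = 2.81 / 14.0500 = 0.2000

0.2000 s


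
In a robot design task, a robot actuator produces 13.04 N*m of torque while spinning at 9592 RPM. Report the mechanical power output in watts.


omega = 9592 * 2*pi/60 = 1004.471891 rad/s
P = tau * omega = 13.04 * 1004.471891 = 13098.3135

13098.3135 W


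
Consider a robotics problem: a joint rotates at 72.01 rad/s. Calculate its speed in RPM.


RPM = 72.01 * 60/(2*pi) = 687.6448

687.6448 RPM


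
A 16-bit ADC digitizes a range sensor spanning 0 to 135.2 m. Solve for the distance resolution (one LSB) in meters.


res = range / 2^n = 135.2/2^16 = 135.2/65536 = 0.0021

0.0021 m


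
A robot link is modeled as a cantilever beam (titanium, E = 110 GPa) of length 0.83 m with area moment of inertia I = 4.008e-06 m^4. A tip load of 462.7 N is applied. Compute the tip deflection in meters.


delta = F*L^3/(3*E*I) = 462.7*0.83^3/(3*1.100e+11*4.008e-06)
      = 264.5658449/1322640 = 2.0003e-04

2.0003e-04 m
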